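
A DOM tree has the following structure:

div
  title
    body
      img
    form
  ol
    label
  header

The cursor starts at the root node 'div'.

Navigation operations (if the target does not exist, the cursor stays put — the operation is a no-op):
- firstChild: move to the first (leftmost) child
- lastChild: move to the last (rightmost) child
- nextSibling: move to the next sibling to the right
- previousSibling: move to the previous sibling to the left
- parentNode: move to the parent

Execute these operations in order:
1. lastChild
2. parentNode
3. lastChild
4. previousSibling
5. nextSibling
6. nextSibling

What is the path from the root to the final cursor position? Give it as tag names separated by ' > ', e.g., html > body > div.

After 1 (lastChild): header
After 2 (parentNode): div
After 3 (lastChild): header
After 4 (previousSibling): ol
After 5 (nextSibling): header
After 6 (nextSibling): header (no-op, stayed)

Answer: div > header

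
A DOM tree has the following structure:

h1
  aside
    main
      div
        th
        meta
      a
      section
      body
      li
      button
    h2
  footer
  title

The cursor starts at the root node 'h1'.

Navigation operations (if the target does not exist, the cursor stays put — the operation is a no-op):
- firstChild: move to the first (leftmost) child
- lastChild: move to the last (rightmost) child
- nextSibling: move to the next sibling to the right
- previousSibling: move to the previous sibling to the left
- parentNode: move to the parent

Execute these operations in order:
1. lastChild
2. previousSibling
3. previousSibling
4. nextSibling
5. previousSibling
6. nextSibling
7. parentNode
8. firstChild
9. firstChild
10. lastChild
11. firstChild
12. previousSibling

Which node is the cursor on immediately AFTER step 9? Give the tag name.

Answer: main

Derivation:
After 1 (lastChild): title
After 2 (previousSibling): footer
After 3 (previousSibling): aside
After 4 (nextSibling): footer
After 5 (previousSibling): aside
After 6 (nextSibling): footer
After 7 (parentNode): h1
After 8 (firstChild): aside
After 9 (firstChild): main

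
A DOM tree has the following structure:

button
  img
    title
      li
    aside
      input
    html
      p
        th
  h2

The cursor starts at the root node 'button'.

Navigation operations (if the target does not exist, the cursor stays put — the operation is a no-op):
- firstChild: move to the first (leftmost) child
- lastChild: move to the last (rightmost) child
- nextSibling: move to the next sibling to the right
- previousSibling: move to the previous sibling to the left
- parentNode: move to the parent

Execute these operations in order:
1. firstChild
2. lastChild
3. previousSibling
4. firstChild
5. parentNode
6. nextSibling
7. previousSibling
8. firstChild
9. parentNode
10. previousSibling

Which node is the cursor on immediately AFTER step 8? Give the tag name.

Answer: input

Derivation:
After 1 (firstChild): img
After 2 (lastChild): html
After 3 (previousSibling): aside
After 4 (firstChild): input
After 5 (parentNode): aside
After 6 (nextSibling): html
After 7 (previousSibling): aside
After 8 (firstChild): input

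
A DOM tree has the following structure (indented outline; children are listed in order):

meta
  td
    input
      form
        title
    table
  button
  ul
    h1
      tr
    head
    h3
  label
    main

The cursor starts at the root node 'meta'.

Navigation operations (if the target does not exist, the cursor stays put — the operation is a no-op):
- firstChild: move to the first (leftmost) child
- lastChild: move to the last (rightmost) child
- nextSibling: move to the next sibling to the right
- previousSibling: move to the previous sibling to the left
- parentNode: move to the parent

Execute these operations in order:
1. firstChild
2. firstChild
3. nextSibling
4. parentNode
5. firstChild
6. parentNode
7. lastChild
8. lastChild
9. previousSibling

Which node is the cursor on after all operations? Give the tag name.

After 1 (firstChild): td
After 2 (firstChild): input
After 3 (nextSibling): table
After 4 (parentNode): td
After 5 (firstChild): input
After 6 (parentNode): td
After 7 (lastChild): table
After 8 (lastChild): table (no-op, stayed)
After 9 (previousSibling): input

Answer: input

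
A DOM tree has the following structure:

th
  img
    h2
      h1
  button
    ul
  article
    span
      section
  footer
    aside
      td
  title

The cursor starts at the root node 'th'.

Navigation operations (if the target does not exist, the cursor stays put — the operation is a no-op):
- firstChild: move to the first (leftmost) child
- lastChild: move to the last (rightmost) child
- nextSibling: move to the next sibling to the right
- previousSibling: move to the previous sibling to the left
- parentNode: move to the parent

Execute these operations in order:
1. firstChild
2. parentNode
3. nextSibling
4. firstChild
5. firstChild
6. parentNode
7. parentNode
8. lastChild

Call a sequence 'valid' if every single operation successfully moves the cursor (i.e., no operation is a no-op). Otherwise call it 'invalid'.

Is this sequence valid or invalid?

After 1 (firstChild): img
After 2 (parentNode): th
After 3 (nextSibling): th (no-op, stayed)
After 4 (firstChild): img
After 5 (firstChild): h2
After 6 (parentNode): img
After 7 (parentNode): th
After 8 (lastChild): title

Answer: invalid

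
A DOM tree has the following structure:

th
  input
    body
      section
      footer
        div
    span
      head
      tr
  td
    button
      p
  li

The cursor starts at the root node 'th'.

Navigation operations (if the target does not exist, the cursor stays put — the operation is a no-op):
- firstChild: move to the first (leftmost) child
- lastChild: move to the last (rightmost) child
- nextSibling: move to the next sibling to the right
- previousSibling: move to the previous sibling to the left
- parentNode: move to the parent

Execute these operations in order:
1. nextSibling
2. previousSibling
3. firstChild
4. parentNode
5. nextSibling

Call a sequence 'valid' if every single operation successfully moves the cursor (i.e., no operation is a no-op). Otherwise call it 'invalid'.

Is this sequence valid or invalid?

Answer: invalid

Derivation:
After 1 (nextSibling): th (no-op, stayed)
After 2 (previousSibling): th (no-op, stayed)
After 3 (firstChild): input
After 4 (parentNode): th
After 5 (nextSibling): th (no-op, stayed)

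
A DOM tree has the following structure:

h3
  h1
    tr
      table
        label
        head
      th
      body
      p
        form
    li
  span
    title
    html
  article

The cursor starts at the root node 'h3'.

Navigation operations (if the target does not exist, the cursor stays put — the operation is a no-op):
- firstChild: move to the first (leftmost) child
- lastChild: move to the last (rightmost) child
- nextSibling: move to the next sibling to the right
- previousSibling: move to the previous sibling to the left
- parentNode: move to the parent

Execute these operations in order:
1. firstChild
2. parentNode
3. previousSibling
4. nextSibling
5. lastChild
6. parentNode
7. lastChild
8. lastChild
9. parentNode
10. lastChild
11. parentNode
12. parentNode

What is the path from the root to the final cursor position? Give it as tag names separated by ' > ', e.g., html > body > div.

After 1 (firstChild): h1
After 2 (parentNode): h3
After 3 (previousSibling): h3 (no-op, stayed)
After 4 (nextSibling): h3 (no-op, stayed)
After 5 (lastChild): article
After 6 (parentNode): h3
After 7 (lastChild): article
After 8 (lastChild): article (no-op, stayed)
After 9 (parentNode): h3
After 10 (lastChild): article
After 11 (parentNode): h3
After 12 (parentNode): h3 (no-op, stayed)

Answer: h3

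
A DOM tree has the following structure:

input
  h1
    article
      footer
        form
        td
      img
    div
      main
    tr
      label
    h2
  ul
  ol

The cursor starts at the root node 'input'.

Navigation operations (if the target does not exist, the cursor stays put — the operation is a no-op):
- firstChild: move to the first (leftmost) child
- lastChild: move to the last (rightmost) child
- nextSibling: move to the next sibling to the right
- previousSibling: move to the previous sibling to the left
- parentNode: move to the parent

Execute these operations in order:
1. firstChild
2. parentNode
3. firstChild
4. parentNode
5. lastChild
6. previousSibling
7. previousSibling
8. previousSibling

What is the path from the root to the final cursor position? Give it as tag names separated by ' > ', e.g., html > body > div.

After 1 (firstChild): h1
After 2 (parentNode): input
After 3 (firstChild): h1
After 4 (parentNode): input
After 5 (lastChild): ol
After 6 (previousSibling): ul
After 7 (previousSibling): h1
After 8 (previousSibling): h1 (no-op, stayed)

Answer: input > h1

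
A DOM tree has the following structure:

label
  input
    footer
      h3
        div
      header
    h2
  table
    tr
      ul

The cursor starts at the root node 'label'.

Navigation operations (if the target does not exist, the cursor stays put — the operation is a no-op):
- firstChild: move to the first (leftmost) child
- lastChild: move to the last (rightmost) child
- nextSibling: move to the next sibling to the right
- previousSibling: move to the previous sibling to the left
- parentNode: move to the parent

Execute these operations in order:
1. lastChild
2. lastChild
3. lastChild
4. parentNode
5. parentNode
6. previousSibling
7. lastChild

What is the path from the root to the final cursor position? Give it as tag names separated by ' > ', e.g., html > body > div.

Answer: label > input > h2

Derivation:
After 1 (lastChild): table
After 2 (lastChild): tr
After 3 (lastChild): ul
After 4 (parentNode): tr
After 5 (parentNode): table
After 6 (previousSibling): input
After 7 (lastChild): h2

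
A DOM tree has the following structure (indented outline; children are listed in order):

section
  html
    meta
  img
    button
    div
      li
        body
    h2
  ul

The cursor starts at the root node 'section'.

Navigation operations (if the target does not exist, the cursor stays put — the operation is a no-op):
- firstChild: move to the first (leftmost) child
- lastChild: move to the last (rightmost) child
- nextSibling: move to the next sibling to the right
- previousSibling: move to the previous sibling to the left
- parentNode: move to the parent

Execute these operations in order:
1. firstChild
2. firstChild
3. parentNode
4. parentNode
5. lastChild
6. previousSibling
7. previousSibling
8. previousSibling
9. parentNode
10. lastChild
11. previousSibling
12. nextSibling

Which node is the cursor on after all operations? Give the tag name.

Answer: ul

Derivation:
After 1 (firstChild): html
After 2 (firstChild): meta
After 3 (parentNode): html
After 4 (parentNode): section
After 5 (lastChild): ul
After 6 (previousSibling): img
After 7 (previousSibling): html
After 8 (previousSibling): html (no-op, stayed)
After 9 (parentNode): section
After 10 (lastChild): ul
After 11 (previousSibling): img
After 12 (nextSibling): ul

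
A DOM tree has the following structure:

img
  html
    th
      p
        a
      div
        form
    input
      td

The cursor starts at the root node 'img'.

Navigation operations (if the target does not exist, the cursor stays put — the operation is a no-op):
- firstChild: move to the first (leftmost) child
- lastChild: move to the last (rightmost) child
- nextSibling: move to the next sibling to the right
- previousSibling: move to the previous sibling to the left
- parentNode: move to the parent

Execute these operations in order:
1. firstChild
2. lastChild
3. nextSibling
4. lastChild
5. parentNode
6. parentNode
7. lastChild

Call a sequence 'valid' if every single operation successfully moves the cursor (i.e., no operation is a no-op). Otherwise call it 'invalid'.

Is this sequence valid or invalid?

After 1 (firstChild): html
After 2 (lastChild): input
After 3 (nextSibling): input (no-op, stayed)
After 4 (lastChild): td
After 5 (parentNode): input
After 6 (parentNode): html
After 7 (lastChild): input

Answer: invalid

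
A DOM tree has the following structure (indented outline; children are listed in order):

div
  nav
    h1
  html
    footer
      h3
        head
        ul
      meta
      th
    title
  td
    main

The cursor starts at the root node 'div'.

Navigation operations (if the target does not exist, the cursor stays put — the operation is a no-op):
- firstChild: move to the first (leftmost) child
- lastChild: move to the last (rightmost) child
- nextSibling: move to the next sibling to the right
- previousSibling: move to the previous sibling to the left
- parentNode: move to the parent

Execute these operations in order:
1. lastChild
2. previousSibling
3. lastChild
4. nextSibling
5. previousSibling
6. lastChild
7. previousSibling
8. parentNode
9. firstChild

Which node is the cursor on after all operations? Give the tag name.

After 1 (lastChild): td
After 2 (previousSibling): html
After 3 (lastChild): title
After 4 (nextSibling): title (no-op, stayed)
After 5 (previousSibling): footer
After 6 (lastChild): th
After 7 (previousSibling): meta
After 8 (parentNode): footer
After 9 (firstChild): h3

Answer: h3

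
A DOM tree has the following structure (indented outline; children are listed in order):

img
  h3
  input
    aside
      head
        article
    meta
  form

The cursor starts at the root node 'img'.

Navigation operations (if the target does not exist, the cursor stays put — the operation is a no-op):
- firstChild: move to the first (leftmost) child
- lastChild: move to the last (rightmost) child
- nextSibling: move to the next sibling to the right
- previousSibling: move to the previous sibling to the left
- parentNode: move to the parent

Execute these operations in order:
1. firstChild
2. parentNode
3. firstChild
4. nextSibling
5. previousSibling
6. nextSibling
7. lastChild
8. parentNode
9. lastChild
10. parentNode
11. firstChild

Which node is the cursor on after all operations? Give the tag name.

After 1 (firstChild): h3
After 2 (parentNode): img
After 3 (firstChild): h3
After 4 (nextSibling): input
After 5 (previousSibling): h3
After 6 (nextSibling): input
After 7 (lastChild): meta
After 8 (parentNode): input
After 9 (lastChild): meta
After 10 (parentNode): input
After 11 (firstChild): aside

Answer: aside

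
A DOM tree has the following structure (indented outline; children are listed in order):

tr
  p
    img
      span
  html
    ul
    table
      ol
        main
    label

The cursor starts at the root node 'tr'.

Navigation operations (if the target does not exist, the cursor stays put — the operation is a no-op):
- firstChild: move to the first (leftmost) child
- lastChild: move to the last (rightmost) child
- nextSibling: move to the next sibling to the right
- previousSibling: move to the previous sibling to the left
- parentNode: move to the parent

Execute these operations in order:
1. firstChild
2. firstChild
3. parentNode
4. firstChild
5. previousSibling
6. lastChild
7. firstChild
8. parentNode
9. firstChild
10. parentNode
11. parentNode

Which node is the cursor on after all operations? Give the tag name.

After 1 (firstChild): p
After 2 (firstChild): img
After 3 (parentNode): p
After 4 (firstChild): img
After 5 (previousSibling): img (no-op, stayed)
After 6 (lastChild): span
After 7 (firstChild): span (no-op, stayed)
After 8 (parentNode): img
After 9 (firstChild): span
After 10 (parentNode): img
After 11 (parentNode): p

Answer: p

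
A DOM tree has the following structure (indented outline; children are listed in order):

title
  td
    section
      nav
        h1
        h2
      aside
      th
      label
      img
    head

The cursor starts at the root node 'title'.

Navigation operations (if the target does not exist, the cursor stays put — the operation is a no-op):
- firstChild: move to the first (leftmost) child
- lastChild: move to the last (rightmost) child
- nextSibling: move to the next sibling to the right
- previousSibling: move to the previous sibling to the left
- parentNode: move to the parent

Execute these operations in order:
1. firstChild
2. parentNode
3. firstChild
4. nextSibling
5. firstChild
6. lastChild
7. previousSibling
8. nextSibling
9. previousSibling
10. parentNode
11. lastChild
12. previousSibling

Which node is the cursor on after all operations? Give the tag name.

After 1 (firstChild): td
After 2 (parentNode): title
After 3 (firstChild): td
After 4 (nextSibling): td (no-op, stayed)
After 5 (firstChild): section
After 6 (lastChild): img
After 7 (previousSibling): label
After 8 (nextSibling): img
After 9 (previousSibling): label
After 10 (parentNode): section
After 11 (lastChild): img
After 12 (previousSibling): label

Answer: label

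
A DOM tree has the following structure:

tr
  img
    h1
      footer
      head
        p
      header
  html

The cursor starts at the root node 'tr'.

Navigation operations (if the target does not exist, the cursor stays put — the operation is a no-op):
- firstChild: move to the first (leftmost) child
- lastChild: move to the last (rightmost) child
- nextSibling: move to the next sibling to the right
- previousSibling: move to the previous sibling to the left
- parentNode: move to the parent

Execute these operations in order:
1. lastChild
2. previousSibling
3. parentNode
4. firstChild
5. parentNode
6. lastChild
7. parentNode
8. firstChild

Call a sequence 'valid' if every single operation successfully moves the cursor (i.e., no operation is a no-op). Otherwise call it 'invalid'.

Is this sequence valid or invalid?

After 1 (lastChild): html
After 2 (previousSibling): img
After 3 (parentNode): tr
After 4 (firstChild): img
After 5 (parentNode): tr
After 6 (lastChild): html
After 7 (parentNode): tr
After 8 (firstChild): img

Answer: valid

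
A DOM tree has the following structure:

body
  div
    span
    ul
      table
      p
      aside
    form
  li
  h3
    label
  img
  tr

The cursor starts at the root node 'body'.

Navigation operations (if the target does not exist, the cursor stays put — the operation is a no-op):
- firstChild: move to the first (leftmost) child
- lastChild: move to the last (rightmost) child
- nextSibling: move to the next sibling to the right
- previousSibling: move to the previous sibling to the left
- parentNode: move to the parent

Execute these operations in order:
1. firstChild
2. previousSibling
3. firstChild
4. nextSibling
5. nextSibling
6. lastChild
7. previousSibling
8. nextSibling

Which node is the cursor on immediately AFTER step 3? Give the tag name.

After 1 (firstChild): div
After 2 (previousSibling): div (no-op, stayed)
After 3 (firstChild): span

Answer: span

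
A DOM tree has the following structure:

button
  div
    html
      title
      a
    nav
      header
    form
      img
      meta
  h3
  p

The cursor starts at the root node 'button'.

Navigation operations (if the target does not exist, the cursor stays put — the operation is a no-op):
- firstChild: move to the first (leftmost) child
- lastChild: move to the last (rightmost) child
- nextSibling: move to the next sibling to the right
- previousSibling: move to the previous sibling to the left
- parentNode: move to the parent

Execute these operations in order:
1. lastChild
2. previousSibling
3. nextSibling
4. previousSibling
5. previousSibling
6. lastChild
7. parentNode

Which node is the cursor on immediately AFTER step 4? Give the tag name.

Answer: h3

Derivation:
After 1 (lastChild): p
After 2 (previousSibling): h3
After 3 (nextSibling): p
After 4 (previousSibling): h3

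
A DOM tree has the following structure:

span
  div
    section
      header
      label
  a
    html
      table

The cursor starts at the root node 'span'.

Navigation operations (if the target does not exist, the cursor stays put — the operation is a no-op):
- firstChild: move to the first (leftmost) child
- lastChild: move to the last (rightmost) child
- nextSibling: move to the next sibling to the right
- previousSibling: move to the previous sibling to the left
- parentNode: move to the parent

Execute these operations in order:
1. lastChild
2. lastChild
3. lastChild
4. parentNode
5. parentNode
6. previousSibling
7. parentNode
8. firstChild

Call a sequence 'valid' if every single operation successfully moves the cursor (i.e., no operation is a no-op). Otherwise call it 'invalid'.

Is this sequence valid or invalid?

Answer: valid

Derivation:
After 1 (lastChild): a
After 2 (lastChild): html
After 3 (lastChild): table
After 4 (parentNode): html
After 5 (parentNode): a
After 6 (previousSibling): div
After 7 (parentNode): span
After 8 (firstChild): div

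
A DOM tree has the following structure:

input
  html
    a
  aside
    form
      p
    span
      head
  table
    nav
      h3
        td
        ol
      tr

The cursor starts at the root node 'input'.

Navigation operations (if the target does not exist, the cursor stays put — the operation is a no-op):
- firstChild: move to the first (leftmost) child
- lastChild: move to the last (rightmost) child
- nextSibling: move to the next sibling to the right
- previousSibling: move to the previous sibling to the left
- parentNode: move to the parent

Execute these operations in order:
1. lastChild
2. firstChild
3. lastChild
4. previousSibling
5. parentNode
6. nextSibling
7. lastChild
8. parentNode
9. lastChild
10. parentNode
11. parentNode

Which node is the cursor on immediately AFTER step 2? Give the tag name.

After 1 (lastChild): table
After 2 (firstChild): nav

Answer: nav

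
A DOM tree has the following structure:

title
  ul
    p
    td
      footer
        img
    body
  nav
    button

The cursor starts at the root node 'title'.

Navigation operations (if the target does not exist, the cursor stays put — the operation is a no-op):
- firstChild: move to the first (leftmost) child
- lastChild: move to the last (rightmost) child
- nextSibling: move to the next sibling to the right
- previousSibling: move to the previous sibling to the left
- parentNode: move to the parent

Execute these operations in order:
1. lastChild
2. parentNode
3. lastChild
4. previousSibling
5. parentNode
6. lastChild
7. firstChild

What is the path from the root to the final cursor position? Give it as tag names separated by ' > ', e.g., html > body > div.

After 1 (lastChild): nav
After 2 (parentNode): title
After 3 (lastChild): nav
After 4 (previousSibling): ul
After 5 (parentNode): title
After 6 (lastChild): nav
After 7 (firstChild): button

Answer: title > nav > button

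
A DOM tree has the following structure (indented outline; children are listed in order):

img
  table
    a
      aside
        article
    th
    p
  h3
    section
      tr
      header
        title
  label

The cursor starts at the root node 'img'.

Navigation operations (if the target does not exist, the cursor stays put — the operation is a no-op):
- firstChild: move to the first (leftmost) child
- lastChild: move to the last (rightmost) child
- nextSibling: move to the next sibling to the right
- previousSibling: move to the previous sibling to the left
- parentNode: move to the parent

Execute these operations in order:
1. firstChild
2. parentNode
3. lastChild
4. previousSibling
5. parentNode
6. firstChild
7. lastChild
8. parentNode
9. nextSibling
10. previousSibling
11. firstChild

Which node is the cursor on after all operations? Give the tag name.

After 1 (firstChild): table
After 2 (parentNode): img
After 3 (lastChild): label
After 4 (previousSibling): h3
After 5 (parentNode): img
After 6 (firstChild): table
After 7 (lastChild): p
After 8 (parentNode): table
After 9 (nextSibling): h3
After 10 (previousSibling): table
After 11 (firstChild): a

Answer: a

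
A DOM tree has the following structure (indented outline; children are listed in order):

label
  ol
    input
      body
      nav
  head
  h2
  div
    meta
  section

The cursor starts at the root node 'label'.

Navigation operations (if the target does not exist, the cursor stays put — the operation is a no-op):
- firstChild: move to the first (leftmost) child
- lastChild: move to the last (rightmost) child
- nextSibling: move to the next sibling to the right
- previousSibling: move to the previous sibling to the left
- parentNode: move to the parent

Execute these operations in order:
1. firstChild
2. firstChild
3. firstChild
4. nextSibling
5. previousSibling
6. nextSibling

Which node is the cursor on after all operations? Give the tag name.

Answer: nav

Derivation:
After 1 (firstChild): ol
After 2 (firstChild): input
After 3 (firstChild): body
After 4 (nextSibling): nav
After 5 (previousSibling): body
After 6 (nextSibling): nav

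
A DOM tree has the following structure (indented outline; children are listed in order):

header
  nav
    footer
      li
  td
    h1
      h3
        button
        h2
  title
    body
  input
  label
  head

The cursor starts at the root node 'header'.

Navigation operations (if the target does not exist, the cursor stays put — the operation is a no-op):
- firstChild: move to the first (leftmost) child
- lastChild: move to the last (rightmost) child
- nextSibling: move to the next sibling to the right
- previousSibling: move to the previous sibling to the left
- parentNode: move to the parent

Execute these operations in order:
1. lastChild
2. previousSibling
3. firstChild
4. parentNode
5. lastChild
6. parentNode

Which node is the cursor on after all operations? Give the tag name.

Answer: header

Derivation:
After 1 (lastChild): head
After 2 (previousSibling): label
After 3 (firstChild): label (no-op, stayed)
After 4 (parentNode): header
After 5 (lastChild): head
After 6 (parentNode): header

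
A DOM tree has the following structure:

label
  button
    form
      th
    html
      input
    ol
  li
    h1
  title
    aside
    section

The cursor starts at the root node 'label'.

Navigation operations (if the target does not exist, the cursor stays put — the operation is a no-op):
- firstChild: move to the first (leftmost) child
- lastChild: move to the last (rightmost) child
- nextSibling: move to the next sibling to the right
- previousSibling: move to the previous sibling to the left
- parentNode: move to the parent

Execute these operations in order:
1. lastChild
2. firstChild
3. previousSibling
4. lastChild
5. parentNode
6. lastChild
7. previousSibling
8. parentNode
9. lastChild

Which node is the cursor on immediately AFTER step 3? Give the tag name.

Answer: aside

Derivation:
After 1 (lastChild): title
After 2 (firstChild): aside
After 3 (previousSibling): aside (no-op, stayed)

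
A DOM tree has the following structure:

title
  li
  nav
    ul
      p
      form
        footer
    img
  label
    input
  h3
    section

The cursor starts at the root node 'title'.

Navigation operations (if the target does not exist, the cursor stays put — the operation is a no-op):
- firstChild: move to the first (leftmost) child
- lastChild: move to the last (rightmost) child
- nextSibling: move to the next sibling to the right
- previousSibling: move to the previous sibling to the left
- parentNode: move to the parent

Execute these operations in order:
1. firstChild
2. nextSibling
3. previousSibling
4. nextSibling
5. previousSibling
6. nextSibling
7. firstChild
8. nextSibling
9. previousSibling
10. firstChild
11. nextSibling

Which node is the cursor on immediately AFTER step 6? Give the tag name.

After 1 (firstChild): li
After 2 (nextSibling): nav
After 3 (previousSibling): li
After 4 (nextSibling): nav
After 5 (previousSibling): li
After 6 (nextSibling): nav

Answer: nav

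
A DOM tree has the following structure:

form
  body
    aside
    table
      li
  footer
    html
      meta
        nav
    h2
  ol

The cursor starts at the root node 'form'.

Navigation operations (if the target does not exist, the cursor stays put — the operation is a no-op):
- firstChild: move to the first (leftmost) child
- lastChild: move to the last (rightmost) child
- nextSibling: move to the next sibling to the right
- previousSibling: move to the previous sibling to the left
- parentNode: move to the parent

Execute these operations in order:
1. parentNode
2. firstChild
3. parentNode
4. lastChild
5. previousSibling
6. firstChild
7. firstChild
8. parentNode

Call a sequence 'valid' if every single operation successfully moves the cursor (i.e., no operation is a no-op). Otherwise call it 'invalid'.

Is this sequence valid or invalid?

After 1 (parentNode): form (no-op, stayed)
After 2 (firstChild): body
After 3 (parentNode): form
After 4 (lastChild): ol
After 5 (previousSibling): footer
After 6 (firstChild): html
After 7 (firstChild): meta
After 8 (parentNode): html

Answer: invalid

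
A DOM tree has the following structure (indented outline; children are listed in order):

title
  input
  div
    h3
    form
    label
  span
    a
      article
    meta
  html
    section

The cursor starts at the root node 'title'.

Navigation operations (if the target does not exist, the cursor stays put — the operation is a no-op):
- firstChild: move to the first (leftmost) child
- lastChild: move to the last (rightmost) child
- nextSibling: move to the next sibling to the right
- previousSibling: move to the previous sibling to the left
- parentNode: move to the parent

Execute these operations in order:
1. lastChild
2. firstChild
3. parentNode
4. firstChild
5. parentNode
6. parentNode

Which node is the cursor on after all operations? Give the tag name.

Answer: title

Derivation:
After 1 (lastChild): html
After 2 (firstChild): section
After 3 (parentNode): html
After 4 (firstChild): section
After 5 (parentNode): html
After 6 (parentNode): title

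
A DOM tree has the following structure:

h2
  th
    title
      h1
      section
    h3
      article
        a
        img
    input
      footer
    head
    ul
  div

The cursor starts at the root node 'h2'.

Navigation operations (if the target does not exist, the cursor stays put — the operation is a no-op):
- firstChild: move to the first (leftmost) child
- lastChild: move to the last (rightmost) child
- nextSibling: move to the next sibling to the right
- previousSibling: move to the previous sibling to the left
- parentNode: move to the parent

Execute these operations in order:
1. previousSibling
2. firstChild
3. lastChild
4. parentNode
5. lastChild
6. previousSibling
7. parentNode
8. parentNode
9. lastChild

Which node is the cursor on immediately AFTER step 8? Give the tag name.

Answer: h2

Derivation:
After 1 (previousSibling): h2 (no-op, stayed)
After 2 (firstChild): th
After 3 (lastChild): ul
After 4 (parentNode): th
After 5 (lastChild): ul
After 6 (previousSibling): head
After 7 (parentNode): th
After 8 (parentNode): h2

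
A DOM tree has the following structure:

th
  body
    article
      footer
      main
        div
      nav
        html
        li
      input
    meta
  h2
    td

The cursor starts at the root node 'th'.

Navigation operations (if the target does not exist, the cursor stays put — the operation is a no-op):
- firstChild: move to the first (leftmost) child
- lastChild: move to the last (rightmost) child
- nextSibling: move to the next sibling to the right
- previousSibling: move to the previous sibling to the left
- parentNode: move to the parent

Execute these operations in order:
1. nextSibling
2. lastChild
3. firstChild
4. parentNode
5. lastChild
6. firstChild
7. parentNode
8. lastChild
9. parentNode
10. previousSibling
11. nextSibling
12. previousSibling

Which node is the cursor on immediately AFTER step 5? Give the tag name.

After 1 (nextSibling): th (no-op, stayed)
After 2 (lastChild): h2
After 3 (firstChild): td
After 4 (parentNode): h2
After 5 (lastChild): td

Answer: td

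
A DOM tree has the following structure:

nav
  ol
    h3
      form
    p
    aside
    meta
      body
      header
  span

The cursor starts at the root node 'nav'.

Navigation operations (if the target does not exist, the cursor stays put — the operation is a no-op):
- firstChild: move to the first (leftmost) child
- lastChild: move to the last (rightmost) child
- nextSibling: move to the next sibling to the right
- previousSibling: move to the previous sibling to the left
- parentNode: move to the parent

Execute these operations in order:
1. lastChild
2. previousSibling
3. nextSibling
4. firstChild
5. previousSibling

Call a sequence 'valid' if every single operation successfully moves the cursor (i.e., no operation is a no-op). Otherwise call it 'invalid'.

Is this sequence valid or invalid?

After 1 (lastChild): span
After 2 (previousSibling): ol
After 3 (nextSibling): span
After 4 (firstChild): span (no-op, stayed)
After 5 (previousSibling): ol

Answer: invalid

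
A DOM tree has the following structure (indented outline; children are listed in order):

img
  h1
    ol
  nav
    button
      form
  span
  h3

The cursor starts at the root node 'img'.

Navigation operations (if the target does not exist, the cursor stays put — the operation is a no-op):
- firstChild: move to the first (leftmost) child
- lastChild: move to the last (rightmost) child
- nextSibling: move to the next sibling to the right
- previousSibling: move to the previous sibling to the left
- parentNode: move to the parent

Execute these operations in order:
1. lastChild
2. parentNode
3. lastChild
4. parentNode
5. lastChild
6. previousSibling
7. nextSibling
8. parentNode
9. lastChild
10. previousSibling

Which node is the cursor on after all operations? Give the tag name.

Answer: span

Derivation:
After 1 (lastChild): h3
After 2 (parentNode): img
After 3 (lastChild): h3
After 4 (parentNode): img
After 5 (lastChild): h3
After 6 (previousSibling): span
After 7 (nextSibling): h3
After 8 (parentNode): img
After 9 (lastChild): h3
After 10 (previousSibling): span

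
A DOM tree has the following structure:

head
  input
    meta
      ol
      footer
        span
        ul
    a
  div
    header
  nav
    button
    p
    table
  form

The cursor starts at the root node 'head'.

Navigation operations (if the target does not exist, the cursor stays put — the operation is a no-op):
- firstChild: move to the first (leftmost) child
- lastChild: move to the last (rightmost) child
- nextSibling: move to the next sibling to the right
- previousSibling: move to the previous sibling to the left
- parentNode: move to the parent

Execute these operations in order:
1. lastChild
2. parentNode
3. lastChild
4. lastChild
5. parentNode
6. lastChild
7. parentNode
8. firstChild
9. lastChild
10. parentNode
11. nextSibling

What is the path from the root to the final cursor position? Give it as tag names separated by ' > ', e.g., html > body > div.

Answer: head > div

Derivation:
After 1 (lastChild): form
After 2 (parentNode): head
After 3 (lastChild): form
After 4 (lastChild): form (no-op, stayed)
After 5 (parentNode): head
After 6 (lastChild): form
After 7 (parentNode): head
After 8 (firstChild): input
After 9 (lastChild): a
After 10 (parentNode): input
After 11 (nextSibling): div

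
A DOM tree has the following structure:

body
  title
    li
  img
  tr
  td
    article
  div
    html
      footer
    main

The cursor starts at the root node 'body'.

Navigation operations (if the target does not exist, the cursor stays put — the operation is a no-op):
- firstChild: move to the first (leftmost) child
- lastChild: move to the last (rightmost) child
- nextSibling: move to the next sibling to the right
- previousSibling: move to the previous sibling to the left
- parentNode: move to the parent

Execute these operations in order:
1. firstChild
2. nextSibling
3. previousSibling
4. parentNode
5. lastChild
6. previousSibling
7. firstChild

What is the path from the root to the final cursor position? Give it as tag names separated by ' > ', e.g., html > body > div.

After 1 (firstChild): title
After 2 (nextSibling): img
After 3 (previousSibling): title
After 4 (parentNode): body
After 5 (lastChild): div
After 6 (previousSibling): td
After 7 (firstChild): article

Answer: body > td > article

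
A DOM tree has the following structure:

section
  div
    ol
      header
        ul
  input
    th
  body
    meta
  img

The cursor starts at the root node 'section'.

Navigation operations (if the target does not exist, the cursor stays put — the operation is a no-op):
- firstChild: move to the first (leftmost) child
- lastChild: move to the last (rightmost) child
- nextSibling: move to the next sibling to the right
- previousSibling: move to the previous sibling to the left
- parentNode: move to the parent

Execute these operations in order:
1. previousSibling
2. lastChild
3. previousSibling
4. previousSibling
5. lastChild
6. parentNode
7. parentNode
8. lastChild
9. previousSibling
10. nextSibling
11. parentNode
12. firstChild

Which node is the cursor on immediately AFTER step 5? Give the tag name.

After 1 (previousSibling): section (no-op, stayed)
After 2 (lastChild): img
After 3 (previousSibling): body
After 4 (previousSibling): input
After 5 (lastChild): th

Answer: th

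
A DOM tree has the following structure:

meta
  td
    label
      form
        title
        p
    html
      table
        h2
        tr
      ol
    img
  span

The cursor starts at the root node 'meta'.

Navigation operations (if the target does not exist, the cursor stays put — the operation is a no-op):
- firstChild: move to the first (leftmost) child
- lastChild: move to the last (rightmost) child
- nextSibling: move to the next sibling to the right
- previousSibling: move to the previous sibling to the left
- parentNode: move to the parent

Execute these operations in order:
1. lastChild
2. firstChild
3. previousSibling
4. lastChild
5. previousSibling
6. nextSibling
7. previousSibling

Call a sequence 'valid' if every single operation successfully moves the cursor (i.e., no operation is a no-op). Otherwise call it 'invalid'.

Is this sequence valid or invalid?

Answer: invalid

Derivation:
After 1 (lastChild): span
After 2 (firstChild): span (no-op, stayed)
After 3 (previousSibling): td
After 4 (lastChild): img
After 5 (previousSibling): html
After 6 (nextSibling): img
After 7 (previousSibling): html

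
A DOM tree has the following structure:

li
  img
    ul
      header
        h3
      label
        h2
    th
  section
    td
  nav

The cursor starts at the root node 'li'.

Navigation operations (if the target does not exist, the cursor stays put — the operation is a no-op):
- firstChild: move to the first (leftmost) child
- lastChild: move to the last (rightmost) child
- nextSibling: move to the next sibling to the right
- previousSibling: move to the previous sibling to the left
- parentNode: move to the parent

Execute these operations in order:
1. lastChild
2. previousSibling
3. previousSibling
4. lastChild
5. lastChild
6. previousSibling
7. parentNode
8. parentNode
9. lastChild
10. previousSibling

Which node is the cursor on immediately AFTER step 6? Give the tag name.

After 1 (lastChild): nav
After 2 (previousSibling): section
After 3 (previousSibling): img
After 4 (lastChild): th
After 5 (lastChild): th (no-op, stayed)
After 6 (previousSibling): ul

Answer: ul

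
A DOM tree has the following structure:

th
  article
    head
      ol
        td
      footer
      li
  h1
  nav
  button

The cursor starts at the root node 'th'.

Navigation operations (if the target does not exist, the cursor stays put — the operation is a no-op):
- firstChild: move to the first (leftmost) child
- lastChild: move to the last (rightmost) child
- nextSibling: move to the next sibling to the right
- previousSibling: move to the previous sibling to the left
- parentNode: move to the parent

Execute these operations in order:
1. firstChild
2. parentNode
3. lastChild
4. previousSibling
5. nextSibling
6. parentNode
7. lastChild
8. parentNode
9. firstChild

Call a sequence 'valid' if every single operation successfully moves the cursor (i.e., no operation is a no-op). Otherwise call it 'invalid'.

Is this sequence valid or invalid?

After 1 (firstChild): article
After 2 (parentNode): th
After 3 (lastChild): button
After 4 (previousSibling): nav
After 5 (nextSibling): button
After 6 (parentNode): th
After 7 (lastChild): button
After 8 (parentNode): th
After 9 (firstChild): article

Answer: valid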